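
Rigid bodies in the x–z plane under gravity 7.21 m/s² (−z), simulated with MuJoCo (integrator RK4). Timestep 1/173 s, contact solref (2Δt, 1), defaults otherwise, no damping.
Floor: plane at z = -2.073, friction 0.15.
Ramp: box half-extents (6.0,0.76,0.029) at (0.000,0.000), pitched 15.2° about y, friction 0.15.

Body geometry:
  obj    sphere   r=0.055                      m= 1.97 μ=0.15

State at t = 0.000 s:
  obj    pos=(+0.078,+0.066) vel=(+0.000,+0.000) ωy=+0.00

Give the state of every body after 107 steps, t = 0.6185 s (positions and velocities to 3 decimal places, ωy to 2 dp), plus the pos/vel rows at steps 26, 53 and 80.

State at t = 0.6185 s:
  obj    pos=(+0.327,-0.002) vel=(+0.806,-0.219) ωy=+15.18

Key-timestep trajectory:
   step    t(s)  obj.x    obj.z    obj.vx   obj.vz 
     26  0.1503   +0.093  +0.062  +0.196  -0.053
     53  0.3064   +0.139  +0.049  +0.399  -0.108
     80  0.4624   +0.217  +0.028  +0.603  -0.164


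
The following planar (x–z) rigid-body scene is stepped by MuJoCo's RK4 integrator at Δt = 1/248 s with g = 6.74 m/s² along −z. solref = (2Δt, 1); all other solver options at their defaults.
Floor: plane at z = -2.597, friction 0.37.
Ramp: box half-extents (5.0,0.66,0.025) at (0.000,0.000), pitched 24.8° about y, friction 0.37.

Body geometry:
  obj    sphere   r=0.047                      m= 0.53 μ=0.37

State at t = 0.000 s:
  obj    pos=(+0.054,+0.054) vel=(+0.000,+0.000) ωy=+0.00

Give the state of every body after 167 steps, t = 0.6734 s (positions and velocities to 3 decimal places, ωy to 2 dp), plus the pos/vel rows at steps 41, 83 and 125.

State at t = 0.6734 s:
  obj    pos=(+0.470,-0.138) vel=(+1.234,-0.570) ωy=+28.93

Key-timestep trajectory:
   step    t(s)  obj.x    obj.z    obj.vx   obj.vz 
     41  0.1653   +0.079  +0.043  +0.303  -0.140
     83  0.3347   +0.157  +0.007  +0.614  -0.284
    125  0.5040   +0.287  -0.053  +0.924  -0.427


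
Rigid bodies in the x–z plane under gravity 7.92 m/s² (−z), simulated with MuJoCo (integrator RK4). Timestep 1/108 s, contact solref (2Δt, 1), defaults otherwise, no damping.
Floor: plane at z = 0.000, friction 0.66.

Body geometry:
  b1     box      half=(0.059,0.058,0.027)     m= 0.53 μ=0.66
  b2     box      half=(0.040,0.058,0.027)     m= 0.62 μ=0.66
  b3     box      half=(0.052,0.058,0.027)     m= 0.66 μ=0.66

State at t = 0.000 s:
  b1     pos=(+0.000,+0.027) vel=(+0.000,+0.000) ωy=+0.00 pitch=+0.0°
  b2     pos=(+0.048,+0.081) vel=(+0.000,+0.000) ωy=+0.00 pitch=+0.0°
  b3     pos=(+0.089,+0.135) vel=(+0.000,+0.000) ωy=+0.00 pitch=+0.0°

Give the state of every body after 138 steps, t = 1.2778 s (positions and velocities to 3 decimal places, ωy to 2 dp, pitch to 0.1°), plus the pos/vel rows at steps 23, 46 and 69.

State at t = 1.2778 s:
  b1     pos=(+0.000,+0.027) vel=(+0.000,+0.000) ωy=+0.00 pitch=+0.0°
  b2     pos=(+0.092,+0.040) vel=(+0.000,+0.000) ωy=+0.00 pitch=+90.0°
  b3     pos=(+0.263,+0.027) vel=(+0.000,+0.000) ωy=+0.00 pitch=+180.0°

Key-timestep trajectory:
   step    t(s)  b1.x    b1.z    b1.vx   b1.vz   b2.x    b2.z    b2.vx   b2.vz   b3.x    b3.z    b3.vx   b3.vz 
     23  0.2130   +0.000  +0.027  -0.001  +0.000   +0.062  +0.083  +0.166  -0.023   +0.124  +0.111  +0.345  -0.369
     46  0.4259   +0.000  +0.027  +0.000  +0.000   +0.093  +0.039  -0.027  +0.035   +0.195  +0.057  +0.206  +0.065
     69  0.6389   +0.000  +0.027  +0.000  +0.000   +0.092  +0.040  +0.000  +0.000   +0.242  +0.048  +0.334  -0.223


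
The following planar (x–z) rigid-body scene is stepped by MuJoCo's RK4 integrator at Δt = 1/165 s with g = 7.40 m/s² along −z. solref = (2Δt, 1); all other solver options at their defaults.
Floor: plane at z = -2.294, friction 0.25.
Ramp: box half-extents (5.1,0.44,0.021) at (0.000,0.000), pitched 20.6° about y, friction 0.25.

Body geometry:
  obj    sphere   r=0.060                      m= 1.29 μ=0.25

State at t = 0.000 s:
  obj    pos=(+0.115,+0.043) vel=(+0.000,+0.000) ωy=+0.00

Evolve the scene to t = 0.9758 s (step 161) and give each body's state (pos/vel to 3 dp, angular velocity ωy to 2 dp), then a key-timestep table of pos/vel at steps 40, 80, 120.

State at t = 0.9758 s:
  obj    pos=(+0.944,-0.268) vel=(+1.699,-0.638) ωy=+30.24

Key-timestep trajectory:
   step    t(s)  obj.x    obj.z    obj.vx   obj.vz 
     40  0.2424   +0.166  +0.024  +0.422  -0.159
     80  0.4848   +0.320  -0.034  +0.844  -0.317
    120  0.7273   +0.576  -0.130  +1.266  -0.476


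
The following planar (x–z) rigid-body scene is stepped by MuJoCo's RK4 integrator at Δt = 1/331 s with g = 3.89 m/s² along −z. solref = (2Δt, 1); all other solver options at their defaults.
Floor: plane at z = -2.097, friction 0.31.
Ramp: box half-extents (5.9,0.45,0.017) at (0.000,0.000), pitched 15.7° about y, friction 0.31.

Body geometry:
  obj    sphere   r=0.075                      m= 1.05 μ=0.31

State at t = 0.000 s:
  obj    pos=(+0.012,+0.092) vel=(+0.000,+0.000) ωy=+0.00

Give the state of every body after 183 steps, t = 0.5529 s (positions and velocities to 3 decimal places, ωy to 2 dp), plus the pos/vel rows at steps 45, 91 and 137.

State at t = 0.5529 s:
  obj    pos=(+0.123,+0.061) vel=(+0.400,-0.112) ωy=+5.54

Key-timestep trajectory:
   step    t(s)  obj.x    obj.z    obj.vx   obj.vz 
     45  0.1360   +0.019  +0.090  +0.098  -0.028
     91  0.2749   +0.039  +0.084  +0.199  -0.056
    137  0.4139   +0.074  +0.075  +0.300  -0.084


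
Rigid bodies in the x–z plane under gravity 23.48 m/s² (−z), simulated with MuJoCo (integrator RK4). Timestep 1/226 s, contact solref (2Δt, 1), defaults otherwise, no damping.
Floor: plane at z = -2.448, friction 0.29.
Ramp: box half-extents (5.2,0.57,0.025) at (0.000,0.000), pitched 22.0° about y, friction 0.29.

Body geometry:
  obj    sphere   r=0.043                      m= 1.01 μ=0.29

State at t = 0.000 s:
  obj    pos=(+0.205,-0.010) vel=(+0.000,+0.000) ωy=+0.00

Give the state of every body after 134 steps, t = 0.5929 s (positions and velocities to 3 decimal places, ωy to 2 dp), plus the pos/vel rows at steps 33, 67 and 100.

State at t = 0.5929 s:
  obj    pos=(+1.229,-0.423) vel=(+3.454,-1.395) ωy=+86.61

Key-timestep trajectory:
   step    t(s)  obj.x    obj.z    obj.vx   obj.vz 
     33  0.1460   +0.267  -0.035  +0.851  -0.344
     67  0.2965   +0.461  -0.113  +1.727  -0.698
    100  0.4425   +0.775  -0.240  +2.578  -1.041


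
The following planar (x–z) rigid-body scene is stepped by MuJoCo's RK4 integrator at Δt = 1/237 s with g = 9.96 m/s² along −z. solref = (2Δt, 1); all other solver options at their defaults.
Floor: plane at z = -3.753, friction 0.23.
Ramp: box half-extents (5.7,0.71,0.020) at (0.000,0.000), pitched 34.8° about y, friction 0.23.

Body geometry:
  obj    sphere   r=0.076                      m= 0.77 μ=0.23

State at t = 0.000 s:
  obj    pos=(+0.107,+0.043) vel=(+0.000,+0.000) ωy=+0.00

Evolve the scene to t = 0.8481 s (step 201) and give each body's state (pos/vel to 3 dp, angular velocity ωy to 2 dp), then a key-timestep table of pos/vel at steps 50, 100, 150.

State at t = 0.8481 s:
  obj    pos=(+1.306,-0.791) vel=(+2.828,-1.965) ωy=+45.30

Key-timestep trajectory:
   step    t(s)  obj.x    obj.z    obj.vx   obj.vz 
     50  0.2110   +0.181  -0.009  +0.704  -0.489
    100  0.4219   +0.404  -0.164  +1.407  -0.978
    150  0.6329   +0.775  -0.422  +2.110  -1.467


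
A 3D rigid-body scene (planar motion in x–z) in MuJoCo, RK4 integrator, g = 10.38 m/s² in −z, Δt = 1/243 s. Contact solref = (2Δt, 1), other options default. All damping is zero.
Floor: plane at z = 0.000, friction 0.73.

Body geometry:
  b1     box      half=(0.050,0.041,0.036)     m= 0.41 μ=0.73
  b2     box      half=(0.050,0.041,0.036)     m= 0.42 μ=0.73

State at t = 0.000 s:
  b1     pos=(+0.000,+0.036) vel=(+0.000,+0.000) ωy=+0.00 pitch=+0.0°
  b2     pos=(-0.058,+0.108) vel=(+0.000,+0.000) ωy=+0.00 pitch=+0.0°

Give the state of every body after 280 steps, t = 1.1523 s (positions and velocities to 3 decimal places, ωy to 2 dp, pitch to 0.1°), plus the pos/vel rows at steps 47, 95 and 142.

State at t = 1.1523 s:
  b1     pos=(+0.000,+0.036) vel=(+0.000,+0.000) ωy=+0.00 pitch=+0.0°
  b2     pos=(-0.105,+0.050) vel=(+0.000,+0.000) ωy=+0.00 pitch=-90.0°

Key-timestep trajectory:
   step    t(s)  b1.x    b1.z    b1.vx   b1.vz   b2.x    b2.z    b2.vx   b2.vz 
     47  0.1934   +0.000  +0.036  +0.000  +0.000   -0.084  +0.088  -0.247  -0.451
     95  0.3909   +0.000  +0.036  +0.000  +0.000   -0.128  +0.060  -0.046  +0.010
    142  0.5844   +0.000  +0.036  +0.000  +0.000   -0.104  +0.050  +0.298  -0.171


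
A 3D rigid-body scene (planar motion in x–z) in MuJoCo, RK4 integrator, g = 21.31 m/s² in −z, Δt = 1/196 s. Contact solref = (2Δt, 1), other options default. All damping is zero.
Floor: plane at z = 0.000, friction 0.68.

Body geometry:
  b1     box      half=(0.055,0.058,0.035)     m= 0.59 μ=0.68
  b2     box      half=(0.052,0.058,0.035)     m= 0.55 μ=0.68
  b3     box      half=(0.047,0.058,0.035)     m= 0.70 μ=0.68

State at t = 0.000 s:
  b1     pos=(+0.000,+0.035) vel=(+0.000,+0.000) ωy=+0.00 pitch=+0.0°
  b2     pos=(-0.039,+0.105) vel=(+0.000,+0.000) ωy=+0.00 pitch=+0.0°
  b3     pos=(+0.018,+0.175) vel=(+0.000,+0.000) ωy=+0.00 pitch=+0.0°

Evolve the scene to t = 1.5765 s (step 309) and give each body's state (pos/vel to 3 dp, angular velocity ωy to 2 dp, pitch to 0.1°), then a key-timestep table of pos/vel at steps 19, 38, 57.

State at t = 1.5765 s:
  b1     pos=(+0.000,+0.035) vel=(+0.000,+0.000) ωy=+0.00 pitch=+0.0°
  b2     pos=(-0.039,+0.105) vel=(+0.000,+0.000) ωy=+0.00 pitch=-0.1°
  b3     pos=(+0.132,+0.035) vel=(+0.000,+0.000) ωy=+0.00 pitch=+180.0°

Key-timestep trajectory:
   step    t(s)  b1.x    b1.z    b1.vx   b1.vz   b2.x    b2.z    b2.vx   b2.vz   b3.x    b3.z    b3.vx   b3.vz 
     19  0.0969   +0.000  +0.035  -0.001  +0.000   -0.039  +0.105  -0.002  +0.000   +0.027  +0.172  +0.217  -0.090
     38  0.1939   +0.000  +0.035  -0.012  -0.003   -0.039  +0.105  -0.012  -0.003   +0.060  +0.117  +0.665  -0.894
     57  0.2908   +0.000  +0.035  +0.000  +0.000   -0.039  +0.105  +0.000  +0.000   +0.138  +0.034  +0.025  -0.539


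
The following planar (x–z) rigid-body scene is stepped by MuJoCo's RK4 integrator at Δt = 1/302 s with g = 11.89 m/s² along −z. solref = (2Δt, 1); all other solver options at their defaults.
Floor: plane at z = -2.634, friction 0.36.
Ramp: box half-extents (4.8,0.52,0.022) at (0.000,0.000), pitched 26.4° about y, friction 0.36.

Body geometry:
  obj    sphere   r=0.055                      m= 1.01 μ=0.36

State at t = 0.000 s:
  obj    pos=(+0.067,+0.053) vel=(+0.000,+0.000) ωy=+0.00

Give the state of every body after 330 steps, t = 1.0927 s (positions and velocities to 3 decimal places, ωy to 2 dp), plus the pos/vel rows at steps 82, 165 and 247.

State at t = 1.0927 s:
  obj    pos=(+2.086,-0.950) vel=(+3.696,-1.835) ωy=+75.02

Key-timestep trajectory:
   step    t(s)  obj.x    obj.z    obj.vx   obj.vz 
     82  0.2715   +0.192  -0.009  +0.918  -0.456
    165  0.5464   +0.572  -0.198  +1.848  -0.917
    247  0.8179   +1.198  -0.509  +2.766  -1.373


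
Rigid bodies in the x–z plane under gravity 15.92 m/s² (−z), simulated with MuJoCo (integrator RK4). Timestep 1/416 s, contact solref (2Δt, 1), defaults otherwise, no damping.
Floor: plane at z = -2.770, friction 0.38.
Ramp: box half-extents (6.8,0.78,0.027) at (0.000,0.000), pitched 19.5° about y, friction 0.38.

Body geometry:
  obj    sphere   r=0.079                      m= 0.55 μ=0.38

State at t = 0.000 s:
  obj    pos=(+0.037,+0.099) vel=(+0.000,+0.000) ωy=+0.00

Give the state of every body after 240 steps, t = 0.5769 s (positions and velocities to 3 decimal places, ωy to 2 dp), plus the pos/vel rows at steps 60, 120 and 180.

State at t = 0.5769 s:
  obj    pos=(+0.633,-0.112) vel=(+2.064,-0.731) ωy=+27.72

Key-timestep trajectory:
   step    t(s)  obj.x    obj.z    obj.vx   obj.vz 
     60  0.1442   +0.074  +0.086  +0.516  -0.183
    120  0.2885   +0.186  +0.047  +1.032  -0.366
    180  0.4327   +0.372  -0.019  +1.548  -0.548


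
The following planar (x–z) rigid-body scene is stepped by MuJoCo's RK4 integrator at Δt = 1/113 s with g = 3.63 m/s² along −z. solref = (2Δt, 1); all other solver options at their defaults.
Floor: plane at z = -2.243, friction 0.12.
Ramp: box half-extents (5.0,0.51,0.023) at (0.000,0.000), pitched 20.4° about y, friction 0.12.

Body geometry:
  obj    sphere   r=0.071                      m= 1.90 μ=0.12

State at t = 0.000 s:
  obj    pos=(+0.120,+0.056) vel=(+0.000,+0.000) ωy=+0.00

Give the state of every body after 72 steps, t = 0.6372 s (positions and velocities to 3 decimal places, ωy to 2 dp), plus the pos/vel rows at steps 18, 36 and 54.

State at t = 0.6372 s:
  obj    pos=(+0.292,-0.008) vel=(+0.540,-0.201) ωy=+8.10

Key-timestep trajectory:
   step    t(s)  obj.x    obj.z    obj.vx   obj.vz 
     18  0.1593   +0.131  +0.052  +0.135  -0.050
     36  0.3186   +0.163  +0.040  +0.270  -0.100
     54  0.4779   +0.217  +0.020  +0.405  -0.151


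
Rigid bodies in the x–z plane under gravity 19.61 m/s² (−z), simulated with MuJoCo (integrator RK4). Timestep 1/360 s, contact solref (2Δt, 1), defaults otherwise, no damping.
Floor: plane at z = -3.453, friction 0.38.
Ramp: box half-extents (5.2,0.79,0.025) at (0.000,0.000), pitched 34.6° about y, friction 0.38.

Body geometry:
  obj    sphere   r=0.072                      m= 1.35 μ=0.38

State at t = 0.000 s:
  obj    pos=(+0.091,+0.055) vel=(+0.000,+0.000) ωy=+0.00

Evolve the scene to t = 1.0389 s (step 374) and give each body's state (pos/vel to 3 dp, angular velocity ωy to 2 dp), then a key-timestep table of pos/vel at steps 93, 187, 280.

State at t = 1.0389 s:
  obj    pos=(+3.624,-2.382) vel=(+6.802,-4.692) ωy=+114.76

Key-timestep trajectory:
   step    t(s)  obj.x    obj.z    obj.vx   obj.vz 
     93  0.2583   +0.310  -0.096  +1.692  -1.167
    187  0.5194   +0.974  -0.554  +3.401  -2.346
    280  0.7778   +2.071  -1.311  +5.092  -3.513


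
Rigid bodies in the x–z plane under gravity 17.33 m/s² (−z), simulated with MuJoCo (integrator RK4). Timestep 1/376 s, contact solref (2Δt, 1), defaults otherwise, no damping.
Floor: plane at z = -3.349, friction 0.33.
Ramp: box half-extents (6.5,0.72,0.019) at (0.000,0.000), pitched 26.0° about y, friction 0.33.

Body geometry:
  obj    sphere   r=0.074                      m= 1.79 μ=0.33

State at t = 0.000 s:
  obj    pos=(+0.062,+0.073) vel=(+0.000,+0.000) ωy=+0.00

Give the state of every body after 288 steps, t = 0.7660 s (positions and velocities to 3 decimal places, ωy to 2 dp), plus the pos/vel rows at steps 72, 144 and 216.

State at t = 0.7660 s:
  obj    pos=(+1.493,-0.625) vel=(+3.736,-1.822) ωy=+56.16

Key-timestep trajectory:
   step    t(s)  obj.x    obj.z    obj.vx   obj.vz 
     72  0.1915   +0.152  +0.030  +0.934  -0.456
    144  0.3830   +0.420  -0.101  +1.868  -0.911
    216  0.5745   +0.867  -0.319  +2.802  -1.367


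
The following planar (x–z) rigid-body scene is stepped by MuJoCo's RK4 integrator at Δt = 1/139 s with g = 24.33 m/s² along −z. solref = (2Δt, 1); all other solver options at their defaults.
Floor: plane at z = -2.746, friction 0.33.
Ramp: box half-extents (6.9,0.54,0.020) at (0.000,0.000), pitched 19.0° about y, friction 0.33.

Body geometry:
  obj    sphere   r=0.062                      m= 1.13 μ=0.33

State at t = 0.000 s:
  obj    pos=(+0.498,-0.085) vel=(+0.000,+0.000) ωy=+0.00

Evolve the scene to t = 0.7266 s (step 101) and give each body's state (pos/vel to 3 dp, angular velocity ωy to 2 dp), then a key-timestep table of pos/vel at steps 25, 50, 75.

State at t = 0.7266 s:
  obj    pos=(+1.910,-0.571) vel=(+3.887,-1.338) ωy=+66.29

Key-timestep trajectory:
   step    t(s)  obj.x    obj.z    obj.vx   obj.vz 
     25  0.1799   +0.585  -0.115  +0.962  -0.331
     50  0.3597   +0.844  -0.204  +1.924  -0.663
     75  0.5396   +1.277  -0.353  +2.887  -0.994


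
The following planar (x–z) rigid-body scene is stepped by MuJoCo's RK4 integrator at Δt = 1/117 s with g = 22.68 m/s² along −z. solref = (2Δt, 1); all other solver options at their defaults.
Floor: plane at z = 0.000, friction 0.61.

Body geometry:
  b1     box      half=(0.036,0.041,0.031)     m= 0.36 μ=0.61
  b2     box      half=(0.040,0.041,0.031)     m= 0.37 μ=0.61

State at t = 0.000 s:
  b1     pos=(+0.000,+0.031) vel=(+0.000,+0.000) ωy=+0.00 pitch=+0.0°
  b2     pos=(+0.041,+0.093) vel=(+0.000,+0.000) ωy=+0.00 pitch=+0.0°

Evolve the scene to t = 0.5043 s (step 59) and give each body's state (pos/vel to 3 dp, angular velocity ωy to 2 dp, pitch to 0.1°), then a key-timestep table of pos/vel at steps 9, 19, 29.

State at t = 0.5043 s:
  b1     pos=(+0.000,+0.031) vel=(+0.000,+0.000) ωy=+0.00 pitch=+0.0°
  b2     pos=(+0.079,+0.040) vel=(+0.000,+0.000) ωy=+0.00 pitch=+90.0°

Key-timestep trajectory:
   step    t(s)  b1.x    b1.z    b1.vx   b1.vz   b2.x    b2.z    b2.vx   b2.vz 
      9  0.0769   +0.000  +0.031  -0.001  +0.005   +0.047  +0.091  +0.195  -0.060
     19  0.1624   +0.000  +0.031  +0.000  +0.001   +0.075  +0.051  +0.374  -1.230
     29  0.2479   +0.000  +0.031  +0.000  +0.000   +0.079  +0.039  -0.027  +0.047


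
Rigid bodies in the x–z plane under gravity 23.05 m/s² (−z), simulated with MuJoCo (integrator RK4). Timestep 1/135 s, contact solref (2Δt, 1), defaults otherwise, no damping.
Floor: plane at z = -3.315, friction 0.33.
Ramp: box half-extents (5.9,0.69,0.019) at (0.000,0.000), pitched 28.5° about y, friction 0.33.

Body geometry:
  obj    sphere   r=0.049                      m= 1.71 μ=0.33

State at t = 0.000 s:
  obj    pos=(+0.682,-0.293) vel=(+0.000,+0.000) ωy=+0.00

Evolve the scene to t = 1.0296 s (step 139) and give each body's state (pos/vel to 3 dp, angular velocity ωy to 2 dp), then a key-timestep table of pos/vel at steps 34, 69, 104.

State at t = 1.0296 s:
  obj    pos=(+4.342,-2.280) vel=(+7.108,-3.859) ωy=+165.06

Key-timestep trajectory:
   step    t(s)  obj.x    obj.z    obj.vx   obj.vz 
     34  0.2519   +0.901  -0.412  +1.739  -0.944
     69  0.5111   +1.584  -0.783  +3.529  -1.916
    104  0.7704   +2.731  -1.405  +5.318  -2.888


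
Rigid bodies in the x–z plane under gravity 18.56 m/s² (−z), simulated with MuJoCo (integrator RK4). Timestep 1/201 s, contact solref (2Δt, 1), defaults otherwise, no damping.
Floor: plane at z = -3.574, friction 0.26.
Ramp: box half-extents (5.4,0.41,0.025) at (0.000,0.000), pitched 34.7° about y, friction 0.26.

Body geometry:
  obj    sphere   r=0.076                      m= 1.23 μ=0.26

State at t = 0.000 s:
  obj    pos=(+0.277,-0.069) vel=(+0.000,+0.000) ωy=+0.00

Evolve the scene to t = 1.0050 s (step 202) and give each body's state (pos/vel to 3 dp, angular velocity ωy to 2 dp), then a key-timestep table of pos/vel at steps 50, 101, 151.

State at t = 1.0050 s:
  obj    pos=(+3.411,-2.239) vel=(+6.236,-4.318) ωy=+99.77

Key-timestep trajectory:
   step    t(s)  obj.x    obj.z    obj.vx   obj.vz 
     50  0.2488   +0.469  -0.202  +1.544  -1.069
    101  0.5025   +1.061  -0.612  +3.118  -2.159
    151  0.7512   +2.028  -1.282  +4.662  -3.228


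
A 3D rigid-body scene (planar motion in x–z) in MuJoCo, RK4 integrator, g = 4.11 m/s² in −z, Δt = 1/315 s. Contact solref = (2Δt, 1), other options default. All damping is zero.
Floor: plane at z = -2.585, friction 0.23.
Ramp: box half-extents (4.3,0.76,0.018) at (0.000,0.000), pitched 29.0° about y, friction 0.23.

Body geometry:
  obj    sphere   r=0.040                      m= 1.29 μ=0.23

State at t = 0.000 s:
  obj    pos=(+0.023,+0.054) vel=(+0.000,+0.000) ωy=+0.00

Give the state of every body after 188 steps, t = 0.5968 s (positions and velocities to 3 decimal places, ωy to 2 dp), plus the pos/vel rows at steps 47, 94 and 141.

State at t = 0.5968 s:
  obj    pos=(+0.245,-0.069) vel=(+0.743,-0.412) ωy=+21.23

Key-timestep trajectory:
   step    t(s)  obj.x    obj.z    obj.vx   obj.vz 
     47  0.1492   +0.037  +0.046  +0.186  -0.103
     94  0.2984   +0.078  +0.023  +0.372  -0.206
    141  0.4476   +0.148  -0.016  +0.557  -0.309


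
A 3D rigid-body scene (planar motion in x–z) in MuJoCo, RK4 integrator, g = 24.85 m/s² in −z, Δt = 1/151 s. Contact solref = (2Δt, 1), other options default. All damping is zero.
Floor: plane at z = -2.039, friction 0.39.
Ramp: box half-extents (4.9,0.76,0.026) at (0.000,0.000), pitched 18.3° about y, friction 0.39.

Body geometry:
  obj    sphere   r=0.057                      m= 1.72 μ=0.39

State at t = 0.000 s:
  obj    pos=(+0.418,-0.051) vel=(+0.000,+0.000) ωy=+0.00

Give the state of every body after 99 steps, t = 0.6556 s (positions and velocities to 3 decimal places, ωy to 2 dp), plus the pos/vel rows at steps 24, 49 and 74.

State at t = 0.6556 s:
  obj    pos=(+1.555,-0.427) vel=(+3.469,-1.147) ωy=+64.09

Key-timestep trajectory:
   step    t(s)  obj.x    obj.z    obj.vx   obj.vz 
     24  0.1589   +0.485  -0.073  +0.841  -0.278
     49  0.3245   +0.697  -0.143  +1.717  -0.568
     74  0.4901   +1.054  -0.261  +2.593  -0.858


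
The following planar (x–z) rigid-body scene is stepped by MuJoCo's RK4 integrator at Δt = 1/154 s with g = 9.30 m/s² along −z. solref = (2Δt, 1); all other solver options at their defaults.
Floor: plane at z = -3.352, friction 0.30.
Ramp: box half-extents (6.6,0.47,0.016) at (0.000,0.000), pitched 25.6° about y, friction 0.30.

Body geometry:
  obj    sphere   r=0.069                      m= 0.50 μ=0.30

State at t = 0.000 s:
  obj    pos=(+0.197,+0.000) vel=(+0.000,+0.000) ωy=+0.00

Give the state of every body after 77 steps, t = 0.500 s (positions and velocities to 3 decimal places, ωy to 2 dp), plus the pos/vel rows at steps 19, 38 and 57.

State at t = 0.500 s:
  obj    pos=(+0.521,-0.155) vel=(+1.294,-0.620) ωy=+20.79

Key-timestep trajectory:
   step    t(s)  obj.x    obj.z    obj.vx   obj.vz 
     19  0.1234   +0.217  -0.010  +0.320  -0.153
     38  0.2468   +0.276  -0.038  +0.639  -0.306
     57  0.3701   +0.374  -0.085  +0.958  -0.459


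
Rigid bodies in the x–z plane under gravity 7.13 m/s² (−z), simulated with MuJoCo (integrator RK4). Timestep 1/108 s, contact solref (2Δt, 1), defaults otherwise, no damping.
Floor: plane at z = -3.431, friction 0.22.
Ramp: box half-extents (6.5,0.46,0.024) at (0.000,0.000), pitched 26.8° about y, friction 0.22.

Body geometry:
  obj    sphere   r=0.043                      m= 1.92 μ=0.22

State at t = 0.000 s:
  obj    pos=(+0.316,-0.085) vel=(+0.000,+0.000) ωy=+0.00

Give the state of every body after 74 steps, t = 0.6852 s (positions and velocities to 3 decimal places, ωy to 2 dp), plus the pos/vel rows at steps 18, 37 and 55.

State at t = 0.6852 s:
  obj    pos=(+0.797,-0.328) vel=(+1.405,-0.710) ωy=+36.56

Key-timestep trajectory:
   step    t(s)  obj.x    obj.z    obj.vx   obj.vz 
     18  0.1667   +0.345  -0.099  +0.342  -0.173
     37  0.3426   +0.437  -0.145  +0.702  -0.355
     55  0.5093   +0.582  -0.219  +1.044  -0.527


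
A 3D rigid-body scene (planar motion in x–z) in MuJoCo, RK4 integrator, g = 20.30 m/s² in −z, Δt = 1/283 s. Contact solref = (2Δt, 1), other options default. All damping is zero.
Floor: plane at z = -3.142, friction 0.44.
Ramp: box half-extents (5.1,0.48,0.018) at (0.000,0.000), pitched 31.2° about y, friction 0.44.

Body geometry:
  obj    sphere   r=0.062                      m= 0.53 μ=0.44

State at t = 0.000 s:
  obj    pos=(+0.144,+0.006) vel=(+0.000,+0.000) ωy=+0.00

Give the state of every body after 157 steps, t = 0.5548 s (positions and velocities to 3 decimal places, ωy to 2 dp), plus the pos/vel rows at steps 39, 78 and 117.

State at t = 0.5548 s:
  obj    pos=(+1.133,-0.593) vel=(+3.564,-2.159) ωy=+67.20

Key-timestep trajectory:
   step    t(s)  obj.x    obj.z    obj.vx   obj.vz 
     39  0.1378   +0.205  -0.031  +0.886  -0.536
     78  0.2756   +0.388  -0.142  +1.771  -1.073
    117  0.4134   +0.693  -0.326  +2.656  -1.609


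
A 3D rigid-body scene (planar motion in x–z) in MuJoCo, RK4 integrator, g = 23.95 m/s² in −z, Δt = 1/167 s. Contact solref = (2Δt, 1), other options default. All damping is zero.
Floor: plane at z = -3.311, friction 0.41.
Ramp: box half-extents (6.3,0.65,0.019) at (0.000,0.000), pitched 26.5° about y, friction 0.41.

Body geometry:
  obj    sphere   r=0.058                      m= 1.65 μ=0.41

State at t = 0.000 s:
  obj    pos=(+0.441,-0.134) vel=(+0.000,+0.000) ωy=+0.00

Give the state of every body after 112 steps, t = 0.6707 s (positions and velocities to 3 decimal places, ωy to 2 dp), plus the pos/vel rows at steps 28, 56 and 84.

State at t = 0.6707 s:
  obj    pos=(+1.977,-0.900) vel=(+4.581,-2.284) ωy=+88.25

Key-timestep trajectory:
   step    t(s)  obj.x    obj.z    obj.vx   obj.vz 
     28  0.1677   +0.537  -0.182  +1.146  -0.571
     56  0.3353   +0.825  -0.325  +2.291  -1.142
     84  0.5030   +1.305  -0.565  +3.436  -1.713


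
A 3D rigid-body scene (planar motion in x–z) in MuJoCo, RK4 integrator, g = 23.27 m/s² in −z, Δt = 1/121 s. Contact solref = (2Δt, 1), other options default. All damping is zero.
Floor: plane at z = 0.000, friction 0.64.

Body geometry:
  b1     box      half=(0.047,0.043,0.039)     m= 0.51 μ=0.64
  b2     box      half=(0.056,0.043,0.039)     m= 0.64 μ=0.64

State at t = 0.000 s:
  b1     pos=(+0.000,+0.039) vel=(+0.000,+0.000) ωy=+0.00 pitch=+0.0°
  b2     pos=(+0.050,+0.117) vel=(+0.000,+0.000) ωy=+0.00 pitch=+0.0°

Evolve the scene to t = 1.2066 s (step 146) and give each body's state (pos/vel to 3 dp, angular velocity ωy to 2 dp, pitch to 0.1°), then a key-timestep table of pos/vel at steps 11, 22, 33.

State at t = 1.2066 s:
  b1     pos=(+0.000,+0.039) vel=(+0.000,+0.000) ωy=+0.00 pitch=+0.0°
  b2     pos=(+0.102,+0.056) vel=(+0.000,+0.000) ωy=+0.00 pitch=+90.0°

Key-timestep trajectory:
   step    t(s)  b1.x    b1.z    b1.vx   b1.vz   b2.x    b2.z    b2.vx   b2.vz 
     11  0.0909   +0.000  +0.039  +0.000  +0.002   +0.054  +0.116  +0.113  -0.016
     22  0.1818   +0.000  +0.039  -0.001  +0.001   +0.077  +0.103  +0.392  -0.444
     33  0.2727   +0.000  +0.039  +0.000  +0.000   +0.104  +0.053  -0.046  +0.114


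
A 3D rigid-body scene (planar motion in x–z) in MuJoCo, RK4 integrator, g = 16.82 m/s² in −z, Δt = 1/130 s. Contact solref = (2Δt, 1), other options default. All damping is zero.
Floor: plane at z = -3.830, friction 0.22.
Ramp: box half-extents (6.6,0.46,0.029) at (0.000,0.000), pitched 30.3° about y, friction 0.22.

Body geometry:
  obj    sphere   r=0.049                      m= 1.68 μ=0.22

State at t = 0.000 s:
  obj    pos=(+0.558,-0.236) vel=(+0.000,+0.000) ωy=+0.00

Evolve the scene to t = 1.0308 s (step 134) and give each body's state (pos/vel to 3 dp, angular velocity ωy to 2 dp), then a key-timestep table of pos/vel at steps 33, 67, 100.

State at t = 1.0308 s:
  obj    pos=(+3.339,-1.861) vel=(+5.395,-3.153) ωy=+127.46

Key-timestep trajectory:
   step    t(s)  obj.x    obj.z    obj.vx   obj.vz 
     33  0.2538   +0.727  -0.334  +1.329  -0.777
     67  0.5154   +1.254  -0.642  +2.698  -1.577
    100  0.7692   +2.107  -1.141  +4.026  -2.353


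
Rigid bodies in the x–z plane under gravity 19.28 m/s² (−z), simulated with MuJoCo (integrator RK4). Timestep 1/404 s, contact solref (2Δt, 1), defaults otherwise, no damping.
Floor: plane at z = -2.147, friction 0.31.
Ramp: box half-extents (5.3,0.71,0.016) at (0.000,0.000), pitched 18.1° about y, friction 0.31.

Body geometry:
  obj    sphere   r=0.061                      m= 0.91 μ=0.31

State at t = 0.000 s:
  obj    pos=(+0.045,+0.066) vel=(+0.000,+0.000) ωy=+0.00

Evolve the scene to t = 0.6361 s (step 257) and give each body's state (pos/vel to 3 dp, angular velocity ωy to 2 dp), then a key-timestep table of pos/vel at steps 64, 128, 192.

State at t = 0.6361 s:
  obj    pos=(+0.868,-0.203) vel=(+2.587,-0.846) ωy=+44.61

Key-timestep trajectory:
   step    t(s)  obj.x    obj.z    obj.vx   obj.vz 
     64  0.1584   +0.096  +0.050  +0.644  -0.211
    128  0.3168   +0.249  +0.000  +1.289  -0.421
    192  0.4752   +0.504  -0.084  +1.933  -0.632


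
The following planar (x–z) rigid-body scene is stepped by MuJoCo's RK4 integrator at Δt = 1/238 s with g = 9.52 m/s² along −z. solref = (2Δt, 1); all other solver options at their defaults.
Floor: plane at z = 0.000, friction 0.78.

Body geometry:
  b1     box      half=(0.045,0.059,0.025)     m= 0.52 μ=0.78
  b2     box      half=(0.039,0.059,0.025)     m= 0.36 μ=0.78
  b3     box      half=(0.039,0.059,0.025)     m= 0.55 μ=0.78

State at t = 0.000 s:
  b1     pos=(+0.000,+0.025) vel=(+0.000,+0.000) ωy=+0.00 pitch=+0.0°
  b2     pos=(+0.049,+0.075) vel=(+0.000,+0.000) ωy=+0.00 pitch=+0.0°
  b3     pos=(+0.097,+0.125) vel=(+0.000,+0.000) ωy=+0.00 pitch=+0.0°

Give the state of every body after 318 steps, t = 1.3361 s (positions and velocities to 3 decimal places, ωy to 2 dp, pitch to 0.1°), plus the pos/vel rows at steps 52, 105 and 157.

State at t = 1.3361 s:
  b1     pos=(+0.000,+0.025) vel=(+0.000,+0.000) ωy=+0.00 pitch=+0.0°
  b2     pos=(+0.084,+0.039) vel=(+0.000,+0.000) ωy=+0.00 pitch=+90.0°
  b3     pos=(+0.175,+0.039) vel=(+0.000,+0.000) ωy=+0.00 pitch=+90.0°

Key-timestep trajectory:
   step    t(s)  b1.x    b1.z    b1.vx   b1.vz   b2.x    b2.z    b2.vx   b2.vz   b3.x    b3.z    b3.vx   b3.vz 
     52  0.2185   +0.000  +0.025  +0.000  +0.000   +0.081  +0.040  +0.455  -0.176   +0.157  +0.045  +0.289  +0.001
    105  0.4412   +0.000  +0.025  +0.000  +0.000   +0.108  +0.046  -0.018  +0.000   +0.174  +0.039  -0.073  +0.043
    157  0.6597   +0.000  +0.025  +0.000  +0.000   +0.081  +0.040  -0.078  +0.070   +0.175  +0.039  +0.000  +0.000


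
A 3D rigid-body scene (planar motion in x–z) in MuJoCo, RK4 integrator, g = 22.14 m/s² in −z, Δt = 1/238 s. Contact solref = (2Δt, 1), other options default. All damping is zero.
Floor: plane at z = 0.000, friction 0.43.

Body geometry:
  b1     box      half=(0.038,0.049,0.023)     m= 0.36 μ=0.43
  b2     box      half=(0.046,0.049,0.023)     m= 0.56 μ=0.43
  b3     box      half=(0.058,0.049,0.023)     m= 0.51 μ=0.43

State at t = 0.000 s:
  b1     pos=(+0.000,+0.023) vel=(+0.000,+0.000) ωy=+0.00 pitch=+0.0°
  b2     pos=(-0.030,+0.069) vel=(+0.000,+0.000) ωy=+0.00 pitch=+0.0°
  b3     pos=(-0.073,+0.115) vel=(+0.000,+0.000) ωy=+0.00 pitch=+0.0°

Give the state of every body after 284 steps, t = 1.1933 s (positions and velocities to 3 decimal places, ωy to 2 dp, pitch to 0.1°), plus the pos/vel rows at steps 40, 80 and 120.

State at t = 1.1933 s:
  b1     pos=(+0.000,+0.023) vel=(+0.000,+0.000) ωy=+0.00 pitch=+0.0°
  b2     pos=(-0.079,+0.046) vel=(+0.000,+0.000) ωy=+0.00 pitch=-90.0°
  b3     pos=(-0.244,+0.023) vel=(+0.000,+0.000) ωy=+0.00 pitch=+180.0°

Key-timestep trajectory:
   step    t(s)  b1.x    b1.z    b1.vx   b1.vz   b2.x    b2.z    b2.vx   b2.vz   b3.x    b3.z    b3.vx   b3.vz 
     40  0.1681   +0.000  +0.023  +0.000  +0.000   -0.063  +0.050  -0.435  -0.374   -0.123  +0.060  -0.151  +0.135
     80  0.3361   +0.000  +0.023  +0.000  +0.000   -0.077  +0.046  +0.098  +0.075   -0.175  +0.062  -0.155  +0.022
    120  0.5042   +0.000  +0.023  +0.000  +0.000   -0.079  +0.046  +0.000  +0.001   -0.198  +0.060  -0.270  -0.081


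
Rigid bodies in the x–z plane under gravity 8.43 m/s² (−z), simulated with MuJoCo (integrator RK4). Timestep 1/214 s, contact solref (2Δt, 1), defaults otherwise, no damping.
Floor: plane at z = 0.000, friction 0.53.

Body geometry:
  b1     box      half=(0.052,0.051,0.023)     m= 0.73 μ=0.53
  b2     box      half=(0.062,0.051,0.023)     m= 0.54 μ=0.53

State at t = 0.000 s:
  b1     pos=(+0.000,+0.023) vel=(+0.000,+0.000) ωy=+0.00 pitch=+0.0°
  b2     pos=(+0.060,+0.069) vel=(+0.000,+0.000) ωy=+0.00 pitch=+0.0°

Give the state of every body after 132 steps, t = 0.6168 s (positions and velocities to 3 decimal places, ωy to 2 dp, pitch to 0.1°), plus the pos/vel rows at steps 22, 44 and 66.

State at t = 0.6168 s:
  b1     pos=(+0.000,+0.023) vel=(+0.000,+0.000) ωy=+0.00 pitch=+0.0°
  b2     pos=(+0.073,+0.058) vel=(+0.000,+0.000) ωy=-0.01 pitch=+41.1°

Key-timestep trajectory:
   step    t(s)  b1.x    b1.z    b1.vx   b1.vz   b2.x    b2.z    b2.vx   b2.vz 
     22  0.1028   +0.000  +0.023  +0.000  +0.000   +0.064  +0.067  +0.085  -0.046
     44  0.2056   +0.000  +0.023  +0.000  +0.000   +0.076  +0.059  +0.067  +0.097
     66  0.3084   +0.000  +0.023  -0.004  -0.003   +0.072  +0.058  -0.022  +0.015


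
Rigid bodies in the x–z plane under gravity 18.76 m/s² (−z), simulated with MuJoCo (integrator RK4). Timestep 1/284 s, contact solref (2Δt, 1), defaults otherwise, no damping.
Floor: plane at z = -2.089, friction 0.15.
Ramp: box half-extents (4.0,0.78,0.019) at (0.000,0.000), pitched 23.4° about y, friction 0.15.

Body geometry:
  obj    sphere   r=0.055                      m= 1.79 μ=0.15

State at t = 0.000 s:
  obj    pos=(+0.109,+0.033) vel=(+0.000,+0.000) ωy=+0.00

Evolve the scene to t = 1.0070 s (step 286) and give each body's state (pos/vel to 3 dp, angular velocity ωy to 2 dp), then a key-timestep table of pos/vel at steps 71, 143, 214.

State at t = 1.0070 s:
  obj    pos=(+2.586,-1.038) vel=(+4.919,-2.129) ωy=+97.42

Key-timestep trajectory:
   step    t(s)  obj.x    obj.z    obj.vx   obj.vz 
     71  0.2500   +0.262  -0.033  +1.221  -0.529
    143  0.5035   +0.728  -0.235  +2.460  -1.064
    214  0.7535   +1.496  -0.567  +3.681  -1.593


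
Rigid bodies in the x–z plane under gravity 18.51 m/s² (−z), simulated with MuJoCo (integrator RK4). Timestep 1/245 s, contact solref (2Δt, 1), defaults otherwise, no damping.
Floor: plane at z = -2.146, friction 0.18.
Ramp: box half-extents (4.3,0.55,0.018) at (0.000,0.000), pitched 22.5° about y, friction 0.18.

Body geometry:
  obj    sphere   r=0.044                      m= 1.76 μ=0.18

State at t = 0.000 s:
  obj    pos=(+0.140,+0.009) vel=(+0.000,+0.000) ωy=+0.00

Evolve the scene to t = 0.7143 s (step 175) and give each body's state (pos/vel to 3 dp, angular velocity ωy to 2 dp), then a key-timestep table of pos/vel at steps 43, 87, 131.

State at t = 0.7143 s:
  obj    pos=(+1.333,-0.485) vel=(+3.339,-1.383) ωy=+82.11

Key-timestep trajectory:
   step    t(s)  obj.x    obj.z    obj.vx   obj.vz 
     43  0.1755   +0.212  -0.021  +0.821  -0.340
     87  0.3551   +0.435  -0.113  +1.660  -0.688
    131  0.5347   +0.808  -0.268  +2.500  -1.035


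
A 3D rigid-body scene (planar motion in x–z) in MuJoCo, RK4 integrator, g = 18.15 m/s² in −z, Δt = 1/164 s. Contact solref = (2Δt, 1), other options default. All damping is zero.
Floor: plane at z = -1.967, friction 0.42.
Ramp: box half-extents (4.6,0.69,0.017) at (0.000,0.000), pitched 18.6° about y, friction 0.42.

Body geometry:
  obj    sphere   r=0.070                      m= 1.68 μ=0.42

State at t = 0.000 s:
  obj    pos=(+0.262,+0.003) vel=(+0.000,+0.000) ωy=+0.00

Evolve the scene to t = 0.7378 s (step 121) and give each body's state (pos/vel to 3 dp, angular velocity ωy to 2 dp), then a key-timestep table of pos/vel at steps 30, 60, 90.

State at t = 0.7378 s:
  obj    pos=(+1.329,-0.355) vel=(+2.891,-0.973) ωy=+43.57

Key-timestep trajectory:
   step    t(s)  obj.x    obj.z    obj.vx   obj.vz 
     30  0.1829   +0.328  -0.019  +0.717  -0.241
     60  0.3659   +0.525  -0.085  +1.434  -0.483
     90  0.5488   +0.852  -0.195  +2.151  -0.724


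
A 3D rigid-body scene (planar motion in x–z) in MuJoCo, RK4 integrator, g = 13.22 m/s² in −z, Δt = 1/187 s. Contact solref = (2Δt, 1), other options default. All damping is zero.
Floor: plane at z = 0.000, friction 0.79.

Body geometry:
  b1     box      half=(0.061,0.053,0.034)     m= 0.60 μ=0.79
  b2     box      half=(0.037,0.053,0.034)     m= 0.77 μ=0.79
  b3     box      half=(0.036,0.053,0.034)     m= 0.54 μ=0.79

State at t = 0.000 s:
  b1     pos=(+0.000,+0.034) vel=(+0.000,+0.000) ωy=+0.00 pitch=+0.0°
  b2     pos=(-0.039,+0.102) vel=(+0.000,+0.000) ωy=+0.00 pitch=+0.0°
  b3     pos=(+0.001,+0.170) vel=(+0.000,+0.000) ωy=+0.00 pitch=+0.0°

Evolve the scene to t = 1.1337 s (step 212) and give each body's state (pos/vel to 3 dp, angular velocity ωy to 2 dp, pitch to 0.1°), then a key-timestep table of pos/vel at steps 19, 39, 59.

State at t = 1.1337 s:
  b1     pos=(+0.000,+0.034) vel=(+0.000,+0.000) ωy=+0.00 pitch=+0.0°
  b2     pos=(-0.039,+0.102) vel=(+0.000,+0.000) ωy=+0.00 pitch=+0.0°
  b3     pos=(+0.041,+0.104) vel=(+0.000,+0.000) ωy=+0.00 pitch=+90.0°

Key-timestep trajectory:
   step    t(s)  b1.x    b1.z    b1.vx   b1.vz   b2.x    b2.z    b2.vx   b2.vz   b3.x    b3.z    b3.vx   b3.vz 
     19  0.1016   +0.000  +0.034  +0.000  +0.000   -0.039  +0.102  -0.001  +0.000   +0.005  +0.169  +0.097  -0.020
     39  0.2086   +0.000  +0.034  +0.000  +0.000   -0.039  +0.102  +0.000  +0.001   +0.027  +0.154  +0.298  -0.432
     59  0.3155   +0.000  +0.034  +0.000  +0.001   -0.039  +0.102  -0.002  +0.000   +0.043  +0.104  -0.115  -0.011


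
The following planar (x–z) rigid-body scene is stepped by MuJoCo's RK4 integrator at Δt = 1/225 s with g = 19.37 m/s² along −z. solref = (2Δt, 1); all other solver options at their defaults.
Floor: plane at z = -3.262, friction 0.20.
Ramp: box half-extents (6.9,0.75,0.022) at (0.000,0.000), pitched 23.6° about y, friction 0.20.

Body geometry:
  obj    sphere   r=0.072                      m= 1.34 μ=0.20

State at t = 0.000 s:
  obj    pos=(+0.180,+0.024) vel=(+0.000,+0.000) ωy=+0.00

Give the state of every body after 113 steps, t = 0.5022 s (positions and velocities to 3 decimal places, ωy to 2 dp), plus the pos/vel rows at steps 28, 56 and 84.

State at t = 0.5022 s:
  obj    pos=(+0.820,-0.256) vel=(+2.550,-1.114) ωy=+38.62

Key-timestep trajectory:
   step    t(s)  obj.x    obj.z    obj.vx   obj.vz 
     28  0.1244   +0.219  +0.007  +0.632  -0.276
     56  0.2489   +0.337  -0.045  +1.264  -0.552
     84  0.3733   +0.534  -0.131  +1.895  -0.828


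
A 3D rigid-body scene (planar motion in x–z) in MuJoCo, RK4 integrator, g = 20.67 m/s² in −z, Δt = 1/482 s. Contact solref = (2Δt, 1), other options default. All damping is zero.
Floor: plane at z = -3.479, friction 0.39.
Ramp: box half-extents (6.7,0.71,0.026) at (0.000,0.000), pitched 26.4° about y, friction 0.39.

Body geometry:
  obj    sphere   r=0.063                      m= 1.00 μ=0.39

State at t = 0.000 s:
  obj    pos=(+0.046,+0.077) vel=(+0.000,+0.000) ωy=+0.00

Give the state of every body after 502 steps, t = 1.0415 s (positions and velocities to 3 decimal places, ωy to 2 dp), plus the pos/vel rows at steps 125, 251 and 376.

State at t = 1.0415 s:
  obj    pos=(+3.235,-1.507) vel=(+6.124,-3.040) ωy=+108.52

Key-timestep trajectory:
   step    t(s)  obj.x    obj.z    obj.vx   obj.vz 
    125  0.2593   +0.244  -0.022  +1.525  -0.757
    251  0.5207   +0.843  -0.319  +3.062  -1.520
    376  0.7801   +1.835  -0.812  +4.587  -2.277


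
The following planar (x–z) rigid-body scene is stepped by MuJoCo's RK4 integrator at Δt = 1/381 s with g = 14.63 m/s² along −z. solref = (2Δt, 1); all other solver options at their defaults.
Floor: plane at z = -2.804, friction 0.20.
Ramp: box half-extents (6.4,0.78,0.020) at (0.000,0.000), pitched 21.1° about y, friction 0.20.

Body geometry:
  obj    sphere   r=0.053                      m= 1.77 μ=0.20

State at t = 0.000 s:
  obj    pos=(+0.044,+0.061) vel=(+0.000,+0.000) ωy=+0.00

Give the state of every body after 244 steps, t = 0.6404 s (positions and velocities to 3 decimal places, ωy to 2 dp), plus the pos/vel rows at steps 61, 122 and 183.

State at t = 0.6404 s:
  obj    pos=(+0.764,-0.217) vel=(+2.248,-0.867) ωy=+45.45

Key-timestep trajectory:
   step    t(s)  obj.x    obj.z    obj.vx   obj.vz 
     61  0.1601   +0.089  +0.044  +0.562  -0.217
    122  0.3202   +0.224  -0.008  +1.124  -0.434
    183  0.4803   +0.449  -0.095  +1.686  -0.651


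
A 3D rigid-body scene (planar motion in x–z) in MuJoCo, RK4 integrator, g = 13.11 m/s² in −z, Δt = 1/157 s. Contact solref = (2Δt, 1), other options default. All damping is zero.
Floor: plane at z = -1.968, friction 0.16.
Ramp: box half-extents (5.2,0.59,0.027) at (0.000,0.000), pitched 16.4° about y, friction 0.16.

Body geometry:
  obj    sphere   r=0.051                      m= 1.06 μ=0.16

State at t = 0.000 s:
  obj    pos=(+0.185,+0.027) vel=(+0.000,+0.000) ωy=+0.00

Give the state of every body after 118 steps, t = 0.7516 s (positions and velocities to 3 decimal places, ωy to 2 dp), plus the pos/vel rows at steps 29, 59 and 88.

State at t = 0.7516 s:
  obj    pos=(+0.901,-0.184) vel=(+1.906,-0.561) ωy=+38.95

Key-timestep trajectory:
   step    t(s)  obj.x    obj.z    obj.vx   obj.vz 
     29  0.1847   +0.228  +0.014  +0.469  -0.138
     59  0.3758   +0.364  -0.026  +0.953  -0.281
     88  0.5605   +0.583  -0.090  +1.422  -0.418
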